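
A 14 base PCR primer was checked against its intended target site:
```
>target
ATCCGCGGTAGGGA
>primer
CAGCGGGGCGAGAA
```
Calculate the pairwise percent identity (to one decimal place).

42.9%

8 positions differ (1, 2, 3, 6, 9, 10, 11, 13), so 6 of 14 match: 6/14 = 42.86%.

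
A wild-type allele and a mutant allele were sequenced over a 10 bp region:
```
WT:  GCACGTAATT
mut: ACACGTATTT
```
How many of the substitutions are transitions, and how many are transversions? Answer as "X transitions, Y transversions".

Mismatches (1-based):
base 1: G→A (purine→purine, transition)
base 8: A→T (purine→pyrimidine, transversion)

1 transition, 1 transversion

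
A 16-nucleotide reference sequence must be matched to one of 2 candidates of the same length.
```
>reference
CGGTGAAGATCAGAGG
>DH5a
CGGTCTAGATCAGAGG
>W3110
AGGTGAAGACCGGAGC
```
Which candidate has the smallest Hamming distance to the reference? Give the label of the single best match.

DH5a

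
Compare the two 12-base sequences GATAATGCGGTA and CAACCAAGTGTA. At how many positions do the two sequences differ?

Comparing position by position, 8 positions differ: 1 (G/C), 3 (T/A), 4 (A/C), 5 (A/C), 6 (T/A), 7 (G/A), 8 (C/G), 9 (G/T).

8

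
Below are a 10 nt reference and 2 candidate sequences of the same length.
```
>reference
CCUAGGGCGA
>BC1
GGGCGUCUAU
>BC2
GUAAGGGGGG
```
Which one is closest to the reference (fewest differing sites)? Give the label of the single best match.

BC1 differs at 9 sites; BC2 differs at 5 sites. The closest is BC2.

BC2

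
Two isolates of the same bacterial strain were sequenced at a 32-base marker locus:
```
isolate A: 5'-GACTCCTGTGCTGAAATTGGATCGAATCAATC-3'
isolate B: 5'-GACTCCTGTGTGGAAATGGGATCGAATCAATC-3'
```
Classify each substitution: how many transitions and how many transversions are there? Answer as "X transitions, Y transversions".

Transitions (purine↔purine or pyrimidine↔pyrimidine): 11 C→T.
Transversions (purine↔pyrimidine): 12 T→G, 18 T→G.

1 transition, 2 transversions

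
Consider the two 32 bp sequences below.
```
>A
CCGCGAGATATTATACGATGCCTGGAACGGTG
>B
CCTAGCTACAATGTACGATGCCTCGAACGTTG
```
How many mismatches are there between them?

9

Comparing position by position, 9 bases differ: 3 (G/T), 4 (C/A), 6 (A/C), 7 (G/T), 9 (T/C), 11 (T/A), 13 (A/G), 24 (G/C), 30 (G/T).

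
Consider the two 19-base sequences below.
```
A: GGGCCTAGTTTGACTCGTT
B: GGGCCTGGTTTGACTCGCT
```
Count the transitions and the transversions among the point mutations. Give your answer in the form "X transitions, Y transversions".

Transitions (purine↔purine or pyrimidine↔pyrimidine): 7 A→G, 18 T→C.
Transversions (purine↔pyrimidine): none.

2 transitions, 0 transversions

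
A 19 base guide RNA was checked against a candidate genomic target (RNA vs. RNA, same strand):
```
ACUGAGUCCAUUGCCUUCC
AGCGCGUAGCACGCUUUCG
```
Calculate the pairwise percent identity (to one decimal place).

Mismatches at positions 2, 3, 5, 8, 9, 10, 11, 12, 15, 19 (1-based): 10 of 19.
Identical positions: 9/19 = 47.37% → 47.4%.

47.4%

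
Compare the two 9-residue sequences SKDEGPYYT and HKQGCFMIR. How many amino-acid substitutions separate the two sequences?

8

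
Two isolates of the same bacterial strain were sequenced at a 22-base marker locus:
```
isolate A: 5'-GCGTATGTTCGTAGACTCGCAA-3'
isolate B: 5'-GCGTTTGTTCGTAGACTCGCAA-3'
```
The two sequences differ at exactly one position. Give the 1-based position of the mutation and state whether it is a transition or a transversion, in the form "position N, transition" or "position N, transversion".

The sequences differ only at position 5: A→T (purine→pyrimidine), a transversion.

position 5, transversion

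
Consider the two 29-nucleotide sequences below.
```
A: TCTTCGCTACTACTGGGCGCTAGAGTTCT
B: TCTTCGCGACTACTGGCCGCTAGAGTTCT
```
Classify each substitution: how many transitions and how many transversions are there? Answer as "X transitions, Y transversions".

Transitions (purine↔purine or pyrimidine↔pyrimidine): none.
Transversions (purine↔pyrimidine): 8 T→G, 17 G→C.

0 transitions, 2 transversions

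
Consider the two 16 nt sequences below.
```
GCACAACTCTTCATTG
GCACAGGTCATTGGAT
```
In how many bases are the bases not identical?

8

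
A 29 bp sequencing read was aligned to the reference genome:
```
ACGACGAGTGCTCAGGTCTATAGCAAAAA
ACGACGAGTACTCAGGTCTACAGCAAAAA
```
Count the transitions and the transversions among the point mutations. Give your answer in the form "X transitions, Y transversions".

Mismatches (1-based):
base 10: G→A (purine→purine, transition)
base 21: T→C (pyrimidine→pyrimidine, transition)

2 transitions, 0 transversions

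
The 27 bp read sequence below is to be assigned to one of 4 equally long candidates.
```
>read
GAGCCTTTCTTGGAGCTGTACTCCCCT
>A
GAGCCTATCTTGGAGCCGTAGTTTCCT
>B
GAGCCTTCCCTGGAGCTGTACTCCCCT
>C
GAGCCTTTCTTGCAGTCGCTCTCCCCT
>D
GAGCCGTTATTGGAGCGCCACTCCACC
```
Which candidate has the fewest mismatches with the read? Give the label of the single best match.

B

Hamming distances to read — A: 5; B: 2; C: 5; D: 7.
Smallest is B with 2 mismatches.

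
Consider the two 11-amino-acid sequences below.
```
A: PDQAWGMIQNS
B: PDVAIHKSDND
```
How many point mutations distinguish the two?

7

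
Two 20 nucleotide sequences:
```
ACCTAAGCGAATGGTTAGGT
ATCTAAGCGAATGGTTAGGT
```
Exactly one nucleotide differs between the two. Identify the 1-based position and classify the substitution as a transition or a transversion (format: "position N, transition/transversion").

position 2, transition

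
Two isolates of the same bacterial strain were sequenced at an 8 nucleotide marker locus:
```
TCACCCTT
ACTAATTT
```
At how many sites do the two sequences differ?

5

The sequences differ at sites 1, 3, 4, 5, 6 (1-based) — 5 in total.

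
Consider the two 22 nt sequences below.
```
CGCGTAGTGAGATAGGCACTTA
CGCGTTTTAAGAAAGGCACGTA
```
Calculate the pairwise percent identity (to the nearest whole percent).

Mismatches at positions 6, 7, 9, 13, 20 (1-based): 5 of 22.
Identical positions: 17/22 = 77.27% → 77%.

77%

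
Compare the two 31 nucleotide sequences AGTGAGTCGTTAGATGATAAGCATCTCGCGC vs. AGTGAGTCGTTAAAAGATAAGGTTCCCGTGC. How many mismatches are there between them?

Mismatches (1-based): site 13: G→A; site 15: T→A; site 22: C→G; site 23: A→T; site 26: T→C; site 29: C→T.

6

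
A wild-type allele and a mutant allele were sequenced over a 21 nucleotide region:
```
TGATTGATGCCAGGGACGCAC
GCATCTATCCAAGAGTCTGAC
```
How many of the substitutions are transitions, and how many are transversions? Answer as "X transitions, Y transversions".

2 transitions, 8 transversions

Transitions (purine↔purine or pyrimidine↔pyrimidine): 5 T→C, 14 G→A.
Transversions (purine↔pyrimidine): 1 T→G, 2 G→C, 6 G→T, 9 G→C, 11 C→A, 16 A→T, 18 G→T, 19 C→G.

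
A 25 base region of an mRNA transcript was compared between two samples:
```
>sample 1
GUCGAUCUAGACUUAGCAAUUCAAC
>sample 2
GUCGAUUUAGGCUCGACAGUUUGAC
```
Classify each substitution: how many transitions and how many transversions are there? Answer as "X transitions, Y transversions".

8 transitions, 0 transversions

Transitions (purine↔purine or pyrimidine↔pyrimidine): 7 C→U, 11 A→G, 14 U→C, 15 A→G, 16 G→A, 19 A→G, 22 C→U, 23 A→G.
Transversions (purine↔pyrimidine): none.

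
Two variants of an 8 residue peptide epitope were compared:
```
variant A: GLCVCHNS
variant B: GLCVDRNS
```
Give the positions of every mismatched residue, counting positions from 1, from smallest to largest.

5, 6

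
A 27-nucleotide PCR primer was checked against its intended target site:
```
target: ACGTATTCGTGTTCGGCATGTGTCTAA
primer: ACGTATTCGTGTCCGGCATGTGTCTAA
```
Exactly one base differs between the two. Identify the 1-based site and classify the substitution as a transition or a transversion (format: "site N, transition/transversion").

The sequences differ only at site 13: T→C (pyrimidine→pyrimidine), a transition.

site 13, transition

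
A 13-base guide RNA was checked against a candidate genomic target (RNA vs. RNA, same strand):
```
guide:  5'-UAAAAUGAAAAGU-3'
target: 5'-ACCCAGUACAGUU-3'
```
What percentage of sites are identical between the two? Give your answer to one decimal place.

30.8%

Mismatches at positions 1, 2, 3, 4, 6, 7, 9, 11, 12 (1-based): 9 of 13.
Identical positions: 4/13 = 30.77% → 30.8%.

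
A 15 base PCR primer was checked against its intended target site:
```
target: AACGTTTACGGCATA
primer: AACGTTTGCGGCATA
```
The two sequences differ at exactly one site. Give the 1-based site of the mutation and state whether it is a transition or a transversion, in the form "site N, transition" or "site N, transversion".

site 8, transition

The sequences differ only at site 8: A→G (purine→purine), a transition.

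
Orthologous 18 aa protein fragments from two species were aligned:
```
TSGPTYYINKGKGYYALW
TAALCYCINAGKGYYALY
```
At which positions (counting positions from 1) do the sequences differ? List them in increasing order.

Differences at position 2 (S→A), position 3 (G→A), position 4 (P→L), position 5 (T→C), position 7 (Y→C), position 10 (K→A), position 18 (W→Y).

2, 3, 4, 5, 7, 10, 18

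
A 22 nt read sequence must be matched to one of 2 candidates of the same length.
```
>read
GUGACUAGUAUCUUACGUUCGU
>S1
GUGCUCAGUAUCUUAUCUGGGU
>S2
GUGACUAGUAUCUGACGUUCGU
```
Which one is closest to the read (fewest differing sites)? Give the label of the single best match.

S2

S1 differs at 7 sites; S2 differs at 1 site. The closest is S2.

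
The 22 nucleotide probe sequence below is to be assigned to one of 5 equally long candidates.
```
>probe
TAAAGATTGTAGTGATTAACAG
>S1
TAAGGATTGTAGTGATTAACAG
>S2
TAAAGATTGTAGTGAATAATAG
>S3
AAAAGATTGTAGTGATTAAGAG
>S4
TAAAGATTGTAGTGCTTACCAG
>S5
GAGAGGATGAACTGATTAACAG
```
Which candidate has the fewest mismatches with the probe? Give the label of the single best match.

S1

Hamming distances to probe — S1: 1; S2: 2; S3: 2; S4: 2; S5: 6.
Smallest is S1 with 1 mismatch.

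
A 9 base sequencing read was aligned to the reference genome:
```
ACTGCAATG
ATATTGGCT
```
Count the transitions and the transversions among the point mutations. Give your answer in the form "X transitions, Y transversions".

5 transitions, 3 transversions

Mismatches (1-based):
position 2: C→T (pyrimidine→pyrimidine, transition)
position 3: T→A (pyrimidine→purine, transversion)
position 4: G→T (purine→pyrimidine, transversion)
position 5: C→T (pyrimidine→pyrimidine, transition)
position 6: A→G (purine→purine, transition)
position 7: A→G (purine→purine, transition)
position 8: T→C (pyrimidine→pyrimidine, transition)
position 9: G→T (purine→pyrimidine, transversion)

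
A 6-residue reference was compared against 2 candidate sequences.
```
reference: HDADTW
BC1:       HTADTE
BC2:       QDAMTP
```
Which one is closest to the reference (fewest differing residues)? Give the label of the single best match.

BC1

Hamming distances to reference — BC1: 2; BC2: 3.
Smallest is BC1 with 2 mismatches.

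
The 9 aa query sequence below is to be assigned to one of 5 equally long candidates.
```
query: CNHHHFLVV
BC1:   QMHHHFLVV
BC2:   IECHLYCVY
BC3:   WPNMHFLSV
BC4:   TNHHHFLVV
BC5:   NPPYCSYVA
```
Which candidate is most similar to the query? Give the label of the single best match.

BC4

Hamming distances to query — BC1: 2; BC2: 7; BC3: 5; BC4: 1; BC5: 8.
Smallest is BC4 with 1 mismatch.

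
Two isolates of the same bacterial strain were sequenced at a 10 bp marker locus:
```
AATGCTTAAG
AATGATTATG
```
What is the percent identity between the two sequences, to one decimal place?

80.0%

Mismatches at positions 5, 9 (1-based): 2 of 10.
Identical positions: 8/10 = 80% → 80.0%.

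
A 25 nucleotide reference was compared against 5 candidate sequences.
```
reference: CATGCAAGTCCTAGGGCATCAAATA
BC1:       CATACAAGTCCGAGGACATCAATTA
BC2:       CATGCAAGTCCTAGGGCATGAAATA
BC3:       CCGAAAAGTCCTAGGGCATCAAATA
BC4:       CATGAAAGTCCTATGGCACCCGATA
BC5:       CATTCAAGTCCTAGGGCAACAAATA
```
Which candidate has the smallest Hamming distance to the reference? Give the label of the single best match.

Hamming distances to reference — BC1: 4; BC2: 1; BC3: 4; BC4: 5; BC5: 2.
Smallest is BC2 with 1 mismatch.

BC2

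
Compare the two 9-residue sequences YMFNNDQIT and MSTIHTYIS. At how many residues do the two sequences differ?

8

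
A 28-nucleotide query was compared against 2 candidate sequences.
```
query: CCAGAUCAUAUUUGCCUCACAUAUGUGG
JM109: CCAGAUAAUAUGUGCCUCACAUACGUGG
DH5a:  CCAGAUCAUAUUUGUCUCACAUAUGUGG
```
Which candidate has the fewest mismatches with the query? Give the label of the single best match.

DH5a

JM109 differs at 3 bases; DH5a differs at 1 base. The closest is DH5a.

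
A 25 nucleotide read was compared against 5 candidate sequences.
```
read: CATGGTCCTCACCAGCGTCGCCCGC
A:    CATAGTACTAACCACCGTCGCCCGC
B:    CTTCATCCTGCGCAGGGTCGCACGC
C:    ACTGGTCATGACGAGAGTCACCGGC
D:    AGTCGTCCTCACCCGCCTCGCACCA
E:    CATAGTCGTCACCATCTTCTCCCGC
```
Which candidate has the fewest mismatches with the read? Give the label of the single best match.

A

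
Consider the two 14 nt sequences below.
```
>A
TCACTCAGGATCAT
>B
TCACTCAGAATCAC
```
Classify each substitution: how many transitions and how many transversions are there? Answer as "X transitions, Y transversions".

Mismatches (1-based):
base 9: G→A (purine→purine, transition)
base 14: T→C (pyrimidine→pyrimidine, transition)

2 transitions, 0 transversions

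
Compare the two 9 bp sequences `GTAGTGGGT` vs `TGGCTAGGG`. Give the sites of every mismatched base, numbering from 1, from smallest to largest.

1, 2, 3, 4, 6, 9

Scanning 1-based: 1: G/T; 2: T/G; 3: A/G; 4: G/C; 6: G/A; 9: T/G.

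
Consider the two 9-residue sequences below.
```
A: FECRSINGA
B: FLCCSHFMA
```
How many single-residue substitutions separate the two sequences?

5

The sequences differ at residues 2, 4, 6, 7, 8 (1-based) — 5 in total.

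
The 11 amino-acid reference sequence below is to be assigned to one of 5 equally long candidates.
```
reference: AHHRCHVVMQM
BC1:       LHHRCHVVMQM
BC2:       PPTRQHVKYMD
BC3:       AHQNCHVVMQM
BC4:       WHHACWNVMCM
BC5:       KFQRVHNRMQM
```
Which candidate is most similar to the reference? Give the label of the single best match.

BC1

Hamming distances to reference — BC1: 1; BC2: 8; BC3: 2; BC4: 5; BC5: 6.
Smallest is BC1 with 1 mismatch.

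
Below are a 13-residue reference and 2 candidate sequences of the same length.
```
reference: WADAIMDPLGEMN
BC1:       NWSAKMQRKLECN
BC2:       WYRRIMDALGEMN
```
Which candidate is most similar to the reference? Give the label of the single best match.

Hamming distances to reference — BC1: 9; BC2: 4.
Smallest is BC2 with 4 mismatches.

BC2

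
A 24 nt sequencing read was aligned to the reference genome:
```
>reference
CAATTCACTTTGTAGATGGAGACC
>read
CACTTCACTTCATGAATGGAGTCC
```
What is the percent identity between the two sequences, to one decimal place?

75.0%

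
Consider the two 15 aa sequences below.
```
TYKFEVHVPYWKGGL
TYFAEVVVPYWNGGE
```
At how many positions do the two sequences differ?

5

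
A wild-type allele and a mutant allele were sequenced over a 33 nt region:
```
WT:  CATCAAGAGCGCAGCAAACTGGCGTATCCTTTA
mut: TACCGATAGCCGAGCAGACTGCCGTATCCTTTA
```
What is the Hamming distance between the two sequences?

8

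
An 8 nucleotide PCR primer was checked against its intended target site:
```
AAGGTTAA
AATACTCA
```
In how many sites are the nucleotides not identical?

Mismatches (1-based): site 3: G→T; site 4: G→A; site 5: T→C; site 7: A→C.

4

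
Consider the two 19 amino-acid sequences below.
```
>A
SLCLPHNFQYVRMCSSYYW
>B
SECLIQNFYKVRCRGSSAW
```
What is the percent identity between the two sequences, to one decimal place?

10 positions differ (2, 5, 6, 9, 10, 13, 14, 15, 17, 18), so 9 of 19 match: 9/19 = 47.37%.

47.4%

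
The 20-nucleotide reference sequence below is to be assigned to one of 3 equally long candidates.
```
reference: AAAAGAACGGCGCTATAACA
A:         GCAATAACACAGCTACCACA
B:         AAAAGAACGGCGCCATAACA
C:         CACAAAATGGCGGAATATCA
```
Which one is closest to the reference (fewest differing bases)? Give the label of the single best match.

A differs at 8 bases; B differs at 1 base; C differs at 7 bases. The closest is B.

B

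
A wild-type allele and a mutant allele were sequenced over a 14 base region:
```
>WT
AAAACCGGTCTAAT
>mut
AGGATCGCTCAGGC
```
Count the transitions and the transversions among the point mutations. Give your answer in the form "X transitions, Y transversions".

Transitions (purine↔purine or pyrimidine↔pyrimidine): 2 A→G, 3 A→G, 5 C→T, 12 A→G, 13 A→G, 14 T→C.
Transversions (purine↔pyrimidine): 8 G→C, 11 T→A.

6 transitions, 2 transversions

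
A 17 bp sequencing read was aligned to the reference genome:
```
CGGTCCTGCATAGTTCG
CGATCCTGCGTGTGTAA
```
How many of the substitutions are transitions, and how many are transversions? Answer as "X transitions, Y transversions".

Transitions (purine↔purine or pyrimidine↔pyrimidine): 3 G→A, 10 A→G, 12 A→G, 17 G→A.
Transversions (purine↔pyrimidine): 13 G→T, 14 T→G, 16 C→A.

4 transitions, 3 transversions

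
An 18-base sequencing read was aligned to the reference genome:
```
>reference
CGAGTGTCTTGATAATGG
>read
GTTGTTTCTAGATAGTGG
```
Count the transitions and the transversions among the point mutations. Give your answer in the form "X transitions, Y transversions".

1 transition, 5 transversions

Transitions (purine↔purine or pyrimidine↔pyrimidine): 15 A→G.
Transversions (purine↔pyrimidine): 1 C→G, 2 G→T, 3 A→T, 6 G→T, 10 T→A.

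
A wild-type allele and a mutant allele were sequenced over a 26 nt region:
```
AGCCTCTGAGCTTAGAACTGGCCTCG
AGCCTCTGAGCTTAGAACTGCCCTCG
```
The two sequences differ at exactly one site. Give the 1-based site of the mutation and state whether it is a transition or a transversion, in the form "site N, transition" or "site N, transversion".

site 21, transversion

Site 21 changes G→C. G is a purine and C is a pyrimidine, so this is a transversion.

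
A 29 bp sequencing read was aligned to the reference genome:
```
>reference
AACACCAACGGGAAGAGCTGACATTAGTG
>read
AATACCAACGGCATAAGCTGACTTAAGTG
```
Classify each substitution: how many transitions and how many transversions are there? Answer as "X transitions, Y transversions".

2 transitions, 4 transversions

Mismatches (1-based):
position 3: C→T (pyrimidine→pyrimidine, transition)
position 12: G→C (purine→pyrimidine, transversion)
position 14: A→T (purine→pyrimidine, transversion)
position 15: G→A (purine→purine, transition)
position 23: A→T (purine→pyrimidine, transversion)
position 25: T→A (pyrimidine→purine, transversion)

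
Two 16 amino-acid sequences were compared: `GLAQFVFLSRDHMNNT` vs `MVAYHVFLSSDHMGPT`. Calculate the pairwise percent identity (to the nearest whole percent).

Mismatches at positions 1, 2, 4, 5, 10, 14, 15 (1-based): 7 of 16.
Identical positions: 9/16 = 56.25% → 56%.

56%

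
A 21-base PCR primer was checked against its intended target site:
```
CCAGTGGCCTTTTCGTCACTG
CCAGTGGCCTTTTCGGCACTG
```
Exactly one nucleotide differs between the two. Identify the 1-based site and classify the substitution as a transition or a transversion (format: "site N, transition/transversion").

The sequences differ only at site 16: T→G (pyrimidine→purine), a transversion.

site 16, transversion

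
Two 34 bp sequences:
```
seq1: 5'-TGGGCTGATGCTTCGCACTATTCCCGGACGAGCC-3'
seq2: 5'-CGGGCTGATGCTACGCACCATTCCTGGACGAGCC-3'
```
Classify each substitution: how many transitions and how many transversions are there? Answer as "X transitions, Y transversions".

3 transitions, 1 transversion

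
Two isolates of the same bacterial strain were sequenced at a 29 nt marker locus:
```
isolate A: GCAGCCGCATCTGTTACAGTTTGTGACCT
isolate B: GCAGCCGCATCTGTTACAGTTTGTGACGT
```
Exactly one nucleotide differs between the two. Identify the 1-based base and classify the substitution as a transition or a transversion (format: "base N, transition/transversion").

base 28, transversion

Base 28 changes C→G. C is a pyrimidine and G is a purine, so this is a transversion.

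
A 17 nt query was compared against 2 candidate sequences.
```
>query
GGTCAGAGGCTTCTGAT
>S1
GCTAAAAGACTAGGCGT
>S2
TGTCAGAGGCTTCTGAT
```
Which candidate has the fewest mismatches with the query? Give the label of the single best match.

S2

Hamming distances to query — S1: 9; S2: 1.
Smallest is S2 with 1 mismatch.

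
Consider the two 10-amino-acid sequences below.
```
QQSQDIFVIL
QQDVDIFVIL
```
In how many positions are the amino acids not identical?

2

Comparing position by position, 2 positions differ: 3 (S/D), 4 (Q/V).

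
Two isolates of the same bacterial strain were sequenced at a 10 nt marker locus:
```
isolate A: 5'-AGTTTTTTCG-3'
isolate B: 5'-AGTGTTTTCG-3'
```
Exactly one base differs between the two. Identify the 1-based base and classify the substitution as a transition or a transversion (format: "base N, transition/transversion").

Base 4 changes T→G. T is a pyrimidine and G is a purine, so this is a transversion.

base 4, transversion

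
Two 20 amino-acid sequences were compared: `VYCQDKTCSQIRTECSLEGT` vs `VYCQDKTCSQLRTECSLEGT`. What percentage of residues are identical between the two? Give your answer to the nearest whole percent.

1 position differs (11), so 19 of 20 match: 19/20 = 95%.

95%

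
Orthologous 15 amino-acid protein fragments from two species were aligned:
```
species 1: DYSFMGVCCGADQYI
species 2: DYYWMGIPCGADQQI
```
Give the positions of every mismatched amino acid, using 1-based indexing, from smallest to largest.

Differences at position 3 (S→Y), position 4 (F→W), position 7 (V→I), position 8 (C→P), position 14 (Y→Q).

3, 4, 7, 8, 14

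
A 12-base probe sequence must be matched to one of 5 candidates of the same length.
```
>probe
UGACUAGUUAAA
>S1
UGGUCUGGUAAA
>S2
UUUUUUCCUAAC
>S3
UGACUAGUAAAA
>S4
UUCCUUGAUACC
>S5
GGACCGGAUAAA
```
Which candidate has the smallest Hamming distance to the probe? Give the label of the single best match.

Hamming distances to probe — S1: 5; S2: 7; S3: 1; S4: 6; S5: 4.
Smallest is S3 with 1 mismatch.

S3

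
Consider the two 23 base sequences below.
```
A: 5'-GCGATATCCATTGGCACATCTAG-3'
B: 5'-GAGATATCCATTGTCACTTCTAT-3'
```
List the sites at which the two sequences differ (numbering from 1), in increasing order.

Differences at site 2 (C→A), site 14 (G→T), site 18 (A→T), site 23 (G→T).

2, 14, 18, 23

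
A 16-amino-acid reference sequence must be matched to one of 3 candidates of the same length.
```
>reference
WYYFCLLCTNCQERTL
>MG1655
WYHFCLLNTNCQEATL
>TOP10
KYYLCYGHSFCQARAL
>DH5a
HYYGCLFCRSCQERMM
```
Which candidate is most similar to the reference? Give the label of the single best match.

MG1655

MG1655 differs at 3 residues; TOP10 differs at 9 residues; DH5a differs at 7 residues. The closest is MG1655.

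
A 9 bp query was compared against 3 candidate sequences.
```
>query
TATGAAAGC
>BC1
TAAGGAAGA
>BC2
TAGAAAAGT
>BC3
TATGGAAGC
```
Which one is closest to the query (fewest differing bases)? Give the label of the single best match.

Hamming distances to query — BC1: 3; BC2: 3; BC3: 1.
Smallest is BC3 with 1 mismatch.

BC3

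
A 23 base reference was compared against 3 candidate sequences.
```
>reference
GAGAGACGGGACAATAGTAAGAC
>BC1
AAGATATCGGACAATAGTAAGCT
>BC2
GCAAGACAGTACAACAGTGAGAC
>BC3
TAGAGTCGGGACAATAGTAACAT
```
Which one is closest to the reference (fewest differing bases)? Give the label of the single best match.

BC1 differs at 6 bases; BC2 differs at 6 bases; BC3 differs at 4 bases. The closest is BC3.

BC3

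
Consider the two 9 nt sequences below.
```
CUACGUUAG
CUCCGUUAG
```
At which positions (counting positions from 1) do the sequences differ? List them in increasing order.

Differences at position 3 (A→C).

3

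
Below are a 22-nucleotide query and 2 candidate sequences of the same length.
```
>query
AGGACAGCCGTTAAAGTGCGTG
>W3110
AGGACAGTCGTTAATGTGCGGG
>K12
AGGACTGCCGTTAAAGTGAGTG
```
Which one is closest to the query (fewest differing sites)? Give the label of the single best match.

K12

W3110 differs at 3 sites; K12 differs at 2 sites. The closest is K12.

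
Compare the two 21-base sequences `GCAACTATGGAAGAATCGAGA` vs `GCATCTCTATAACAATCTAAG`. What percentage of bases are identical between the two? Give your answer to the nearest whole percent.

8 positions differ (4, 7, 9, 10, 13, 18, 20, 21), so 13 of 21 match: 13/21 = 61.9%.

62%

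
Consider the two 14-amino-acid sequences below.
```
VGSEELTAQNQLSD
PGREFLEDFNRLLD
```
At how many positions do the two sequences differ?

Comparing position by position, 8 positions differ: 1 (V/P), 3 (S/R), 5 (E/F), 7 (T/E), 8 (A/D), 9 (Q/F), 11 (Q/R), 13 (S/L).

8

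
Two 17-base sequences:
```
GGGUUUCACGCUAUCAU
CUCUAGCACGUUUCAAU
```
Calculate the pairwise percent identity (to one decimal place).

47.1%

Mismatches at positions 1, 2, 3, 5, 6, 11, 13, 14, 15 (1-based): 9 of 17.
Identical positions: 8/17 = 47.06% → 47.1%.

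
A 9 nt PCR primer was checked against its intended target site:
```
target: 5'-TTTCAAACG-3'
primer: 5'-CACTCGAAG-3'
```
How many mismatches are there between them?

7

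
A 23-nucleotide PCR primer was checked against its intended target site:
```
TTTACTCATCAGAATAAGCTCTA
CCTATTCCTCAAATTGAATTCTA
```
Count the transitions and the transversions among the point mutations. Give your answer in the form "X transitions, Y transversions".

7 transitions, 2 transversions

Mismatches (1-based):
position 1: T→C (pyrimidine→pyrimidine, transition)
position 2: T→C (pyrimidine→pyrimidine, transition)
position 5: C→T (pyrimidine→pyrimidine, transition)
position 8: A→C (purine→pyrimidine, transversion)
position 12: G→A (purine→purine, transition)
position 14: A→T (purine→pyrimidine, transversion)
position 16: A→G (purine→purine, transition)
position 18: G→A (purine→purine, transition)
position 19: C→T (pyrimidine→pyrimidine, transition)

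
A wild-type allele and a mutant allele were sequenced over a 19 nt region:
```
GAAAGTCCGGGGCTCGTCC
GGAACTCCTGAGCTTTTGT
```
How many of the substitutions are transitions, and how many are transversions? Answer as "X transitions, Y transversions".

Transitions (purine↔purine or pyrimidine↔pyrimidine): 2 A→G, 11 G→A, 15 C→T, 19 C→T.
Transversions (purine↔pyrimidine): 5 G→C, 9 G→T, 16 G→T, 18 C→G.

4 transitions, 4 transversions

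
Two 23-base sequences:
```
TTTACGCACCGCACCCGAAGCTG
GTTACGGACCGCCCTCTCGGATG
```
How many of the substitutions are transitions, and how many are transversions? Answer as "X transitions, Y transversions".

2 transitions, 6 transversions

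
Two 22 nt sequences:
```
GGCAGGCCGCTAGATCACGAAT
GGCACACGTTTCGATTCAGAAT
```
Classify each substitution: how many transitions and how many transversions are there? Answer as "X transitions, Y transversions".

3 transitions, 6 transversions

Mismatches (1-based):
base 5: G→C (purine→pyrimidine, transversion)
base 6: G→A (purine→purine, transition)
base 8: C→G (pyrimidine→purine, transversion)
base 9: G→T (purine→pyrimidine, transversion)
base 10: C→T (pyrimidine→pyrimidine, transition)
base 12: A→C (purine→pyrimidine, transversion)
base 16: C→T (pyrimidine→pyrimidine, transition)
base 17: A→C (purine→pyrimidine, transversion)
base 18: C→A (pyrimidine→purine, transversion)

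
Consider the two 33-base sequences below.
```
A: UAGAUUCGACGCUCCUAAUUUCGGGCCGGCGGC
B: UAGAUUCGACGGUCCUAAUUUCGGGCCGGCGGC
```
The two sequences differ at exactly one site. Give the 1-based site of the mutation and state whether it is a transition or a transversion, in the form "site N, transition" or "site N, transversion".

Site 12 changes C→G. C is a pyrimidine and G is a purine, so this is a transversion.

site 12, transversion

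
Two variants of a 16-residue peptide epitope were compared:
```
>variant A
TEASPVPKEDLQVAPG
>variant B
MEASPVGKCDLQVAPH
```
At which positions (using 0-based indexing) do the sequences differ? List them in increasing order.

Scanning 0-based: 0: T/M; 6: P/G; 8: E/C; 15: G/H.

0, 6, 8, 15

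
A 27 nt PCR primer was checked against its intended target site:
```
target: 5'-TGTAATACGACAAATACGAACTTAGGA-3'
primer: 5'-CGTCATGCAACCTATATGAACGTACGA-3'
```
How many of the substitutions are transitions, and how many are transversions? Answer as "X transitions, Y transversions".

4 transitions, 5 transversions

Transitions (purine↔purine or pyrimidine↔pyrimidine): 1 T→C, 7 A→G, 9 G→A, 17 C→T.
Transversions (purine↔pyrimidine): 4 A→C, 12 A→C, 13 A→T, 22 T→G, 25 G→C.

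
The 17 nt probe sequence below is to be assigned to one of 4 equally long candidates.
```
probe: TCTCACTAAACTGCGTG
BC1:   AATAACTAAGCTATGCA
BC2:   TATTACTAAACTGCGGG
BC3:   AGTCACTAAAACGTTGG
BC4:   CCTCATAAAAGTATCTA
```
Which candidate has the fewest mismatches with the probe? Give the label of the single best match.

BC1 differs at 8 positions; BC2 differs at 3 positions; BC3 differs at 7 positions; BC4 differs at 8 positions. The closest is BC2.

BC2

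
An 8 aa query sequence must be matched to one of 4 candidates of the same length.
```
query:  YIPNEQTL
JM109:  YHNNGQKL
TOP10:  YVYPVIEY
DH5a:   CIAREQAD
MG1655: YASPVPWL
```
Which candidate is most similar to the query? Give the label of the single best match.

Hamming distances to query — JM109: 4; TOP10: 7; DH5a: 5; MG1655: 6.
Smallest is JM109 with 4 mismatches.

JM109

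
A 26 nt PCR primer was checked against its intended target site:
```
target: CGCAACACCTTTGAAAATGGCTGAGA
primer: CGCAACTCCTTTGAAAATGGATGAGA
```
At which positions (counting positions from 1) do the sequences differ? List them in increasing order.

7, 21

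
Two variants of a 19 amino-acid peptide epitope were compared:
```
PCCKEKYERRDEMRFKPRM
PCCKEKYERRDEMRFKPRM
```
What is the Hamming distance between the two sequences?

0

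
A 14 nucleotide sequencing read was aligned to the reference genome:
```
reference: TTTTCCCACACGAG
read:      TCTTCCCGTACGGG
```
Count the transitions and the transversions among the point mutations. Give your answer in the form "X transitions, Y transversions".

4 transitions, 0 transversions

Mismatches (1-based):
site 2: T→C (pyrimidine→pyrimidine, transition)
site 8: A→G (purine→purine, transition)
site 9: C→T (pyrimidine→pyrimidine, transition)
site 13: A→G (purine→purine, transition)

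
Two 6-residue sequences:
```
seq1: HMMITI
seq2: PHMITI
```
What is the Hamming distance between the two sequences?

Comparing position by position, 2 positions differ: 1 (H/P), 2 (M/H).

2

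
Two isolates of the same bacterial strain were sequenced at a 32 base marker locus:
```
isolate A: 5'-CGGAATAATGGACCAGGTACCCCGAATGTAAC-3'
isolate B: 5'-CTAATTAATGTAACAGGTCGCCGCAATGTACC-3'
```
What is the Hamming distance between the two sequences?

Comparing position by position, 10 bases differ: 2 (G/T), 3 (G/A), 5 (A/T), 11 (G/T), 13 (C/A), 19 (A/C), 20 (C/G), 23 (C/G), 24 (G/C), 31 (A/C).

10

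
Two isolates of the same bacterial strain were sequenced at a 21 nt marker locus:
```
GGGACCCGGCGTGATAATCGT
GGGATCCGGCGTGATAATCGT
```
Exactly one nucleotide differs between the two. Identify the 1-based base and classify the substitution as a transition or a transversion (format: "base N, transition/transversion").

base 5, transition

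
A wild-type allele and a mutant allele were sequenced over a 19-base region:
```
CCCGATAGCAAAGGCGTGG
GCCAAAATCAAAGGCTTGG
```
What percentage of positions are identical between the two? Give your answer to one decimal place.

5 positions differ (1, 4, 6, 8, 16), so 14 of 19 match: 14/19 = 73.68%.

73.7%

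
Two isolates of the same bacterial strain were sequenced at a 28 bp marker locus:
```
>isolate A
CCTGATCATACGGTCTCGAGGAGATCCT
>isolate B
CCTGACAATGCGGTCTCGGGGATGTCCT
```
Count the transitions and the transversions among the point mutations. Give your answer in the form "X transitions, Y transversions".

4 transitions, 2 transversions

Transitions (purine↔purine or pyrimidine↔pyrimidine): 6 T→C, 10 A→G, 19 A→G, 24 A→G.
Transversions (purine↔pyrimidine): 7 C→A, 23 G→T.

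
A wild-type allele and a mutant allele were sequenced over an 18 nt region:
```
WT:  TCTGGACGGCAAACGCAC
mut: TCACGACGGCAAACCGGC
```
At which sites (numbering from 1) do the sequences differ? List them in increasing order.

3, 4, 15, 16, 17

Scanning 1-based: 3: T/A; 4: G/C; 15: G/C; 16: C/G; 17: A/G.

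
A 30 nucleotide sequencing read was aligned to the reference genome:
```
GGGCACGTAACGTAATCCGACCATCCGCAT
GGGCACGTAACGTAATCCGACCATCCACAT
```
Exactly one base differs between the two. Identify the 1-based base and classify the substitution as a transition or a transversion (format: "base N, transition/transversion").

base 27, transition

Base 27 changes G→A. G is a purine and A is a purine, so this is a transition.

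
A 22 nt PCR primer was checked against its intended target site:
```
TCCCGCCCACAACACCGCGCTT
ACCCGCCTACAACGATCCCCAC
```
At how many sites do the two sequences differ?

9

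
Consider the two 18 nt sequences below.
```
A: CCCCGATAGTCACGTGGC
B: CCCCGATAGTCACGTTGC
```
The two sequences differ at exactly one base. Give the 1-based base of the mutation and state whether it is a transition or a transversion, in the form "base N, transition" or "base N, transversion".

Base 16 changes G→T. G is a purine and T is a pyrimidine, so this is a transversion.

base 16, transversion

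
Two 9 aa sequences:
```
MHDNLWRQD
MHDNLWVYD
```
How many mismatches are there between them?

2

Mismatches (1-based): position 7: R→V; position 8: Q→Y.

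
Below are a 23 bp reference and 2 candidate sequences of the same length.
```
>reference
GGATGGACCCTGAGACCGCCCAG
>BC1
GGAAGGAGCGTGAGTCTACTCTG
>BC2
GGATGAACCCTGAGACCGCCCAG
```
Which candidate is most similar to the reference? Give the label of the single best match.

BC2

BC1 differs at 8 positions; BC2 differs at 1 position. The closest is BC2.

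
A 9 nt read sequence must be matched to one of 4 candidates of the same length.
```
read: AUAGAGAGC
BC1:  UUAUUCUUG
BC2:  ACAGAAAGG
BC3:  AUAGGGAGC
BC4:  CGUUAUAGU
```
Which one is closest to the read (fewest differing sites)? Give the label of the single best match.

Hamming distances to read — BC1: 7; BC2: 3; BC3: 1; BC4: 6.
Smallest is BC3 with 1 mismatch.

BC3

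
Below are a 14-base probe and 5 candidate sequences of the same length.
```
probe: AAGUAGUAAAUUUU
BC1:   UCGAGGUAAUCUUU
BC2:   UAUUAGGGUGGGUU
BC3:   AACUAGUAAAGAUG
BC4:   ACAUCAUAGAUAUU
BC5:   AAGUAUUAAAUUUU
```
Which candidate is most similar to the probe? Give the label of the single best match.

BC5

Hamming distances to probe — BC1: 6; BC2: 8; BC3: 4; BC4: 6; BC5: 1.
Smallest is BC5 with 1 mismatch.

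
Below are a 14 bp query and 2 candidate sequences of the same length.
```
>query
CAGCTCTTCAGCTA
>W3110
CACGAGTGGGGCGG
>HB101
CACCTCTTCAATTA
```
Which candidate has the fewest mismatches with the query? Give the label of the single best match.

Hamming distances to query — W3110: 9; HB101: 3.
Smallest is HB101 with 3 mismatches.

HB101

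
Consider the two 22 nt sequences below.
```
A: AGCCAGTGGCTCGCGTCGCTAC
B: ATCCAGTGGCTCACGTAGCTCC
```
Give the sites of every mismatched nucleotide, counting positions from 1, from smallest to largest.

2, 13, 17, 21

Differences at site 2 (G→T), site 13 (G→A), site 17 (C→A), site 21 (A→C).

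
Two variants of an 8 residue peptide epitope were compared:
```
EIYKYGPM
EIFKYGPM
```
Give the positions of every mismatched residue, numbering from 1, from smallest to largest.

3

Scanning 1-based: 3: Y/F.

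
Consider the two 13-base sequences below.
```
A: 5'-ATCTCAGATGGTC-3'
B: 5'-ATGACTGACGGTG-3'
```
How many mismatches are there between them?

Comparing position by position, 5 sites differ: 3 (C/G), 4 (T/A), 6 (A/T), 9 (T/C), 13 (C/G).

5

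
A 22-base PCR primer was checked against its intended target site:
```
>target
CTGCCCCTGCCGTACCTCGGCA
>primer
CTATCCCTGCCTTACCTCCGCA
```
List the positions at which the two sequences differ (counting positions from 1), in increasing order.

Scanning 1-based: 3: G/A; 4: C/T; 12: G/T; 19: G/C.

3, 4, 12, 19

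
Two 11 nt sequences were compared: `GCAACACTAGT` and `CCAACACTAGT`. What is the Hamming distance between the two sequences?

1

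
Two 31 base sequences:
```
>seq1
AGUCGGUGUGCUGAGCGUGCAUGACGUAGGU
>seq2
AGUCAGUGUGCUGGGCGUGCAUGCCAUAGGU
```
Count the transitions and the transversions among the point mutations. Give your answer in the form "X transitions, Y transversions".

3 transitions, 1 transversion

Transitions (purine↔purine or pyrimidine↔pyrimidine): 5 G→A, 14 A→G, 26 G→A.
Transversions (purine↔pyrimidine): 24 A→C.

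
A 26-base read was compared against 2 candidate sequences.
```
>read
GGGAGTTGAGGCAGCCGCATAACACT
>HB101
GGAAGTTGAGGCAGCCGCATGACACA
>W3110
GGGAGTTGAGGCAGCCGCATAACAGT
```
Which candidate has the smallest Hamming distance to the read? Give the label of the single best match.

Hamming distances to read — HB101: 3; W3110: 1.
Smallest is W3110 with 1 mismatch.

W3110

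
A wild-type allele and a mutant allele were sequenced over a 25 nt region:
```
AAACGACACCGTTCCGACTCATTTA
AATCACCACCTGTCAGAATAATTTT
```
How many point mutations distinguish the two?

9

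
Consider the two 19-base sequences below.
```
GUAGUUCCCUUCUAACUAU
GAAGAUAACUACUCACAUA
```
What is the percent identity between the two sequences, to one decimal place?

52.6%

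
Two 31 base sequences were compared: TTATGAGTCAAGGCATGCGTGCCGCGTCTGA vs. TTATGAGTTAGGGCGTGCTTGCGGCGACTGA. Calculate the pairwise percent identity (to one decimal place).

80.6%

Mismatches at positions 9, 11, 15, 19, 23, 27 (1-based): 6 of 31.
Identical positions: 25/31 = 80.65% → 80.6%.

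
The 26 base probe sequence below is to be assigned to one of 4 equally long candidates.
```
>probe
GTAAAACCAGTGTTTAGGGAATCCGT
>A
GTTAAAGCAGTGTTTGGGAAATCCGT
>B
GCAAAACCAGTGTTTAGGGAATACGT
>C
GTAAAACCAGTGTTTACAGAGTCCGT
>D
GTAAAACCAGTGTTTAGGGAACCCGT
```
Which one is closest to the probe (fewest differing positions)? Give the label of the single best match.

D

A differs at 4 positions; B differs at 2 positions; C differs at 3 positions; D differs at 1 position. The closest is D.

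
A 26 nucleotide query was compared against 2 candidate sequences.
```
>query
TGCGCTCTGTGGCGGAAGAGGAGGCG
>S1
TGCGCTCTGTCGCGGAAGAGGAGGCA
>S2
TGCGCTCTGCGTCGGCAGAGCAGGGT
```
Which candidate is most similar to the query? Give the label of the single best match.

S1

Hamming distances to query — S1: 2; S2: 6.
Smallest is S1 with 2 mismatches.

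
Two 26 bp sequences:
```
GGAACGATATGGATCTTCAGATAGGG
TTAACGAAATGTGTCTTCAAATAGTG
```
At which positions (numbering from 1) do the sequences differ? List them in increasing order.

1, 2, 8, 12, 13, 20, 25

Differences at position 1 (G→T), position 2 (G→T), position 8 (T→A), position 12 (G→T), position 13 (A→G), position 20 (G→A), position 25 (G→T).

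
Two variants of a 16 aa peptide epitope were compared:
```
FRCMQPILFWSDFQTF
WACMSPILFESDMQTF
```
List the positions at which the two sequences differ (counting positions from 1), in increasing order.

Scanning 1-based: 1: F/W; 2: R/A; 5: Q/S; 10: W/E; 13: F/M.

1, 2, 5, 10, 13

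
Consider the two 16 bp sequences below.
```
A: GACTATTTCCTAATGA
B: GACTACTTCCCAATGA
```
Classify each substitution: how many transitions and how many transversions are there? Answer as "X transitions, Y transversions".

2 transitions, 0 transversions

Transitions (purine↔purine or pyrimidine↔pyrimidine): 6 T→C, 11 T→C.
Transversions (purine↔pyrimidine): none.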